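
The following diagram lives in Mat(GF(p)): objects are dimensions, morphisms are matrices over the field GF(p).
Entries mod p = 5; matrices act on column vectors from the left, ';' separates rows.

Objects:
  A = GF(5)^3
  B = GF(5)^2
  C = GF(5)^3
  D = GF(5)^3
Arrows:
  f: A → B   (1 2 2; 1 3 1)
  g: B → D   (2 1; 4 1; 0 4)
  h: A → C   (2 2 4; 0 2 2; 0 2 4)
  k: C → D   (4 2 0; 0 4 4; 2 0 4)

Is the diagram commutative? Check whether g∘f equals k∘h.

1) trace f;g:
  e0=(1,0,0) f→(1,1) g→(3,0,4)
  e1=(0,1,0) f→(2,3) g→(2,1,2)
  e2=(0,0,1) f→(2,1) g→(0,4,4)
  composite₁ = (3 2 0; 0 1 4; 4 2 4)
2) trace h;k:
  e0=(1,0,0) h→(2,0,0) k→(3,0,4)
  e1=(0,1,0) h→(2,2,2) k→(2,1,2)
  e2=(0,0,1) h→(4,2,4) k→(0,4,4)
  composite₂ = (3 2 0; 0 1 4; 4 2 4)
Equal? equal; square commutes

Answer: COMMUTES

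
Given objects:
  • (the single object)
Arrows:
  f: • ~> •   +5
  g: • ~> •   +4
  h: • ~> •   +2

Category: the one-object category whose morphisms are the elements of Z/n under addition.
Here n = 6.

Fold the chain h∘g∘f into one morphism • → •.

  0 +5≡5 +4≡3 +2≡5  (mod 6)
⟦path⟧: +5

Answer: +5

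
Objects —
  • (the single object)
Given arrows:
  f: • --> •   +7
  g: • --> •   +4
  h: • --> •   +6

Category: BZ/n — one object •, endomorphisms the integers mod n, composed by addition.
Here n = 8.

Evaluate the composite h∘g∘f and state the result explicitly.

  0 +7≡7 +4≡3 +6≡1  (mod 8)
result: +1

Answer: +1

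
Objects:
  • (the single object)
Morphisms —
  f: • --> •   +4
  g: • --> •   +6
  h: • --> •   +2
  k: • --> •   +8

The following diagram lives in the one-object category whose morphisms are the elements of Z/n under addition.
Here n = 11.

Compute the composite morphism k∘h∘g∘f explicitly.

Answer: +9

Trace:
  0 +4≡4 +6≡10 +2≡1 +8≡9  (mod 11)
⟦path⟧: +9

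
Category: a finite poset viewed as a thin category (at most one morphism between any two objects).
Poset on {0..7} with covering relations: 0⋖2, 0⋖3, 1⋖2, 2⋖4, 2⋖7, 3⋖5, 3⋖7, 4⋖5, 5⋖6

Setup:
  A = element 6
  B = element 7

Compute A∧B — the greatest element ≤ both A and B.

Answer: NO MEET EXISTS

Derivation:
Common predecessors of 6,7: {0,1,2,3}
  maximal lower bounds 2 and 3 are incomparable: neither 2⊑3 nor 3⊑2
→ no greatest lower bound exists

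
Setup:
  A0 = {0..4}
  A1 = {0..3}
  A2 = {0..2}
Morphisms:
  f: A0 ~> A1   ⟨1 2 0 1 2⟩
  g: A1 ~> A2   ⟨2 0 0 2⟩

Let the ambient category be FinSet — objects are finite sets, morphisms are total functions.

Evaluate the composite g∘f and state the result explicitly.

  0 f~>1 g~>0
  1 f~>2 g~>0
  2 f~>0 g~>2
  3 f~>1 g~>0
  4 f~>2 g~>0
⟦path⟧: ⟨0 0 2 0 0⟩

Answer: ⟨0 0 2 0 0⟩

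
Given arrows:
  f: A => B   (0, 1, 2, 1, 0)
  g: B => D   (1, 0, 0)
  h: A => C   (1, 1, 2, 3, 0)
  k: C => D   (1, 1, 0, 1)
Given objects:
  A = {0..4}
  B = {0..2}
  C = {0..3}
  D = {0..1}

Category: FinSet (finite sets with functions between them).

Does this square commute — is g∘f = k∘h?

1) trace f;g:
  0 f=>0 g=>1
  1 f=>1 g=>0
  2 f=>2 g=>0
  3 f=>1 g=>0
  4 f=>0 g=>1
  composite₁ = (1, 0, 0, 0, 1)
2) trace h;k:
  0 h=>1 k=>1
  1 h=>1 k=>1
  2 h=>2 k=>0
  3 h=>3 k=>1
  4 h=>0 k=>1
  composite₂ = (1, 1, 0, 1, 1)
Equal? NO — does not commute

Answer: DOES NOT COMMUTE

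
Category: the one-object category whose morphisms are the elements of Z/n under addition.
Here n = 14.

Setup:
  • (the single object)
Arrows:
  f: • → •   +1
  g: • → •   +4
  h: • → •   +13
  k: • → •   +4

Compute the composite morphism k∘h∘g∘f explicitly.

Answer: +8

Trace:
  0 +1≡1 +4≡5 +13≡4 +4≡8  (mod 14)
⟦path⟧: +8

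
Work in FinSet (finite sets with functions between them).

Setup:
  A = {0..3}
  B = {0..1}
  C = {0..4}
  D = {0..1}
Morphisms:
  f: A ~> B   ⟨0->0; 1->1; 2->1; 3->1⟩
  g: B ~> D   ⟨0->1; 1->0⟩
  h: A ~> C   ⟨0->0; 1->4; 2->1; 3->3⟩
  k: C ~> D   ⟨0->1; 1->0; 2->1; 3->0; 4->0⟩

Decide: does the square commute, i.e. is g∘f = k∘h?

Answer: COMMUTES

Trace:
Along f;g (path 1):
  0 f~>0 g~>1
  1 f~>1 g~>0
  2 f~>1 g~>0
  3 f~>1 g~>0
  ⟦path⟧₁ = ⟨0->1; 1->0; 2->0; 3->0⟩
Along h;k (path 2):
  0 h~>0 k~>1
  1 h~>4 k~>0
  2 h~>1 k~>0
  3 h~>3 k~>0
  ⟦path⟧₂ = ⟨0->1; 1->0; 2->0; 3->0⟩
Equal? equal; square commutes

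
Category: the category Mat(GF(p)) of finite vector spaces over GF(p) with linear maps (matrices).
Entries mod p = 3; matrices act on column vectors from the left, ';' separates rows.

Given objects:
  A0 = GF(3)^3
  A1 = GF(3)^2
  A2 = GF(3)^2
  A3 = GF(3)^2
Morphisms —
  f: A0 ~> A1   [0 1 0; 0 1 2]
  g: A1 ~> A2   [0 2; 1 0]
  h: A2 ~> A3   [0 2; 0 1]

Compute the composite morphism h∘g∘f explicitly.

Answer: [0 2 0; 0 1 0]

Work:
  e0=⟨1,0,0⟩ f~>⟨0,0⟩ g~>⟨0,0⟩ h~>⟨0,0⟩
  e1=⟨0,1,0⟩ f~>⟨1,1⟩ g~>⟨2,1⟩ h~>⟨2,1⟩
  e2=⟨0,0,1⟩ f~>⟨0,2⟩ g~>⟨1,0⟩ h~>⟨0,0⟩
result: [0 2 0; 0 1 0]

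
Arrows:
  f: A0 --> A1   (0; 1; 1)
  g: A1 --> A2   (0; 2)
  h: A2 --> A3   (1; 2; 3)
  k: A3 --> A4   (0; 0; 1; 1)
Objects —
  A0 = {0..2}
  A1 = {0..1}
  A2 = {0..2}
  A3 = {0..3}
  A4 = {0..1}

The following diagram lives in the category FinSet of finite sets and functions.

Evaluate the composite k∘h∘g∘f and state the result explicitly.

  0 f-->0 g-->0 h-->1 k-->0
  1 f-->1 g-->2 h-->3 k-->1
  2 f-->1 g-->2 h-->3 k-->1
⟦path⟧: (0; 1; 1)

Answer: (0; 1; 1)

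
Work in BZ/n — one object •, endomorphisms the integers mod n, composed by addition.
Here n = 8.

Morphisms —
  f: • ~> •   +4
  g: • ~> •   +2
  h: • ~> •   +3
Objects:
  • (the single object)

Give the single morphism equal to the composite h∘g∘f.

  0 +4≡4 +2≡6 +3≡1  (mod 8)
composite: +1

Answer: +1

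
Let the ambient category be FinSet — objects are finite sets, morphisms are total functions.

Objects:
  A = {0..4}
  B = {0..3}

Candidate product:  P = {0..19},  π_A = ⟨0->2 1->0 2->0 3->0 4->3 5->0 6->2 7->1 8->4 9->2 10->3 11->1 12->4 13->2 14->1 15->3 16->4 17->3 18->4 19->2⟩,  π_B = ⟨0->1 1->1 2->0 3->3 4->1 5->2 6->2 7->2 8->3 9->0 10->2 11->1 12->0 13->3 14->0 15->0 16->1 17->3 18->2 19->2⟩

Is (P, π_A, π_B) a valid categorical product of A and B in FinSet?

Answer: NOT A VALID PRODUCT — duplicate pair at indices 19,6

Derivation:
|A|·|B| = 5·4 = 20;  |P| = 20
Check the pairing map k ↦ (π_A(k), π_B(k)):
  0 -> (2,1)
  1 -> (0,1)
  2 -> (0,0)
  3 -> (0,3)
  4 -> (3,1)
  5 -> (0,2)
  6 -> (2,2)
  7 -> (1,2)
  8 -> (4,3)
  9 -> (2,0)
  10 -> (3,2)
  11 -> (1,1)
  12 -> (4,0)
  13 -> (2,3)
  14 -> (1,0)
  15 -> (3,0)
  16 -> (4,1)
  17 -> (3,3)
  18 -> (4,2)
  19 -> (2,2)  ✗ repeats pair of k=6
distinct pairs in image: 19 / 20 needed
  → (2,2) hit at k=6 and k=19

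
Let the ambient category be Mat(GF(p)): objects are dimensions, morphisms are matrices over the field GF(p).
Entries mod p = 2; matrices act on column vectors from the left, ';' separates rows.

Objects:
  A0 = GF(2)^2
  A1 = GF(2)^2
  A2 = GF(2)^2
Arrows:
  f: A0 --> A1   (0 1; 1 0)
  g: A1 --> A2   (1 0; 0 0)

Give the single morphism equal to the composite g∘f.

  e0=[1,0] f-->[0,1] g-->[0,0]
  e1=[0,1] f-->[1,0] g-->[1,0]
result: (0 1; 0 0)

Answer: (0 1; 0 0)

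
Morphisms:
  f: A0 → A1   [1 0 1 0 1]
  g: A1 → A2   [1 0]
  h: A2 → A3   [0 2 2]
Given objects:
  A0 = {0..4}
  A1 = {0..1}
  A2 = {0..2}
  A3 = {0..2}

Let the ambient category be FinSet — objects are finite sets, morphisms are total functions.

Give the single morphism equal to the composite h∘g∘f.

  0 f→1 g→0 h→0
  1 f→0 g→1 h→2
  2 f→1 g→0 h→0
  3 f→0 g→1 h→2
  4 f→1 g→0 h→0
result: [0 2 0 2 0]

Answer: [0 2 0 2 0]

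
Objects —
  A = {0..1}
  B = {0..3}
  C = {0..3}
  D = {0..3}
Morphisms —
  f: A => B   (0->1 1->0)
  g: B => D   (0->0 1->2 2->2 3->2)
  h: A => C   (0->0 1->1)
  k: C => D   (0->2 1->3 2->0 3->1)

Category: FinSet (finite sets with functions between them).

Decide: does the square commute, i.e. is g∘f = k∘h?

Answer: DOES NOT COMMUTE

Work:
Along f;g (path 1):
  0 f=>1 g=>2
  1 f=>0 g=>0
  result₁ = (0->2 1->0)
Along h;k (path 2):
  0 h=>0 k=>2
  1 h=>1 k=>3
  result₂ = (0->2 1->3)
Equal? differ; not commutative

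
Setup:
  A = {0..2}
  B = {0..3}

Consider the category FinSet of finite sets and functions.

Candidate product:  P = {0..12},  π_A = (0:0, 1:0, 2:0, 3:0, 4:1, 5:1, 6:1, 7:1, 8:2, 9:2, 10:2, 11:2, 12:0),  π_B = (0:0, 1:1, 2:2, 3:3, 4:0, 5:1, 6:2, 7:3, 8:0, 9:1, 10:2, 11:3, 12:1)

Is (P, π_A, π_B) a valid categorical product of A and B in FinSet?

|A|·|B| = 3·4 = 12;  |P| = 13
  → cardinalities differ; no bijection possible.

Answer: NOT A VALID PRODUCT — |P|=13 ≠ |A|·|B|=12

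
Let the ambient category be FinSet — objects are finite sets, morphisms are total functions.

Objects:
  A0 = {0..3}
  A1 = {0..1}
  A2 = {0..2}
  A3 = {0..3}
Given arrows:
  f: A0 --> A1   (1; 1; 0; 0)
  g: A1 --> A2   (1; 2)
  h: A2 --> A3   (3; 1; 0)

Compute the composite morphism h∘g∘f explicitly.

  0 f-->1 g-->2 h-->0
  1 f-->1 g-->2 h-->0
  2 f-->0 g-->1 h-->1
  3 f-->0 g-->1 h-->1
⟦path⟧: (0; 0; 1; 1)

Answer: (0; 0; 1; 1)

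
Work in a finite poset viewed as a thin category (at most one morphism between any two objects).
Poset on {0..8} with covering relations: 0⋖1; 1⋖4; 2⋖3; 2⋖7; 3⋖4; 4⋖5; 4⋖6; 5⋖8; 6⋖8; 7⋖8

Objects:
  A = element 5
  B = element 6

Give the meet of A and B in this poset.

Answer: A∧B = 4

Trace:
Common predecessors of 5,6: {0,1,2,3,4}
  0 <= 4
  1 <= 4
  2 <= 4
  3 <= 4
  4 <= 4
glb = 4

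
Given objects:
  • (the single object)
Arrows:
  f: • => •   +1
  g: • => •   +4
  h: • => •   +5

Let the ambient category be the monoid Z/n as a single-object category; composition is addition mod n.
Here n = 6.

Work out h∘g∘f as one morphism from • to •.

  0 +1≡1 +4≡5 +5≡4  (mod 6)
⟦path⟧: +4

Answer: +4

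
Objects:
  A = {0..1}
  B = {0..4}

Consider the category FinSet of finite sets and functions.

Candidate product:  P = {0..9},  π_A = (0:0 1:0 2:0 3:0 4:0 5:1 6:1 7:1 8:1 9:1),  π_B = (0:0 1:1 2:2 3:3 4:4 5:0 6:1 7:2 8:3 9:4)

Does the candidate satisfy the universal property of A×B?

|A|·|B| = 2·5 = 10;  |P| = 10
Check the pairing map k ↦ (π_A(k), π_B(k)):
  0 : (0,0)
  1 : (0,1)
  2 : (0,2)
  3 : (0,3)
  4 : (0,4)
  5 : (1,0)
  6 : (1,1)
  7 : (1,2)
  8 : (1,3)
  9 : (1,4)
distinct pairs in image: 10 / 10 needed
  → bijection onto A×B; projections well-typed.

Answer: VALID PRODUCT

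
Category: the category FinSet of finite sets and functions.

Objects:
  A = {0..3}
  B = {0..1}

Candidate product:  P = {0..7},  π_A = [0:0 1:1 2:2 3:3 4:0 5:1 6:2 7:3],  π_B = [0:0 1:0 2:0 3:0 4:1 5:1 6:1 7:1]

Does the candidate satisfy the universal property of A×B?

|A|·|B| = 4·2 = 8;  |P| = 8
Check the pairing map k ↦ (π_A(k), π_B(k)):
  0 : (0,0)
  1 : (1,0)
  2 : (2,0)
  3 : (3,0)
  4 : (0,1)
  5 : (1,1)
  6 : (2,1)
  7 : (3,1)
distinct pairs in image: 8 / 8 needed
  → bijection onto A×B; projections well-typed.

Answer: VALID PRODUCT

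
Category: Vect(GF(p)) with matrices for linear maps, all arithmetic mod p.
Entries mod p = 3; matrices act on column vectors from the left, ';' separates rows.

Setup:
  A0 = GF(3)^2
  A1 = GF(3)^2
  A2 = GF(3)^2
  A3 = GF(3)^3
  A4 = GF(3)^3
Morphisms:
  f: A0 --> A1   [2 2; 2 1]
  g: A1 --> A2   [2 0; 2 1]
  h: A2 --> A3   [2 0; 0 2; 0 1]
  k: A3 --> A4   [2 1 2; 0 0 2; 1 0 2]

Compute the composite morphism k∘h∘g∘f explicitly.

Answer: [1 0; 0 1; 2 0]

Trace:
  e0=(1,0) f-->(2,2) g-->(1,0) h-->(2,0,0) k-->(1,0,2)
  e1=(0,1) f-->(2,1) g-->(1,2) h-->(2,1,2) k-->(0,1,0)
result: [1 0; 0 1; 2 0]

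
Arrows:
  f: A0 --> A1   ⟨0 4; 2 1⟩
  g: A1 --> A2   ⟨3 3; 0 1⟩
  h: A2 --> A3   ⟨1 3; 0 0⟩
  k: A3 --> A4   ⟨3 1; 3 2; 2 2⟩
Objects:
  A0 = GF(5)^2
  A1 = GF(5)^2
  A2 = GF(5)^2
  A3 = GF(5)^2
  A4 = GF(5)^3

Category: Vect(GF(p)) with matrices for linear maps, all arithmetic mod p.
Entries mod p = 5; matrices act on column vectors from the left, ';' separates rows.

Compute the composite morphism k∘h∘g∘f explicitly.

  e0=(1,0) f-->(0,2) g-->(1,2) h-->(2,0) k-->(1,1,4)
  e1=(0,1) f-->(4,1) g-->(0,1) h-->(3,0) k-->(4,4,1)
result: ⟨1 4; 1 4; 4 1⟩

Answer: ⟨1 4; 1 4; 4 1⟩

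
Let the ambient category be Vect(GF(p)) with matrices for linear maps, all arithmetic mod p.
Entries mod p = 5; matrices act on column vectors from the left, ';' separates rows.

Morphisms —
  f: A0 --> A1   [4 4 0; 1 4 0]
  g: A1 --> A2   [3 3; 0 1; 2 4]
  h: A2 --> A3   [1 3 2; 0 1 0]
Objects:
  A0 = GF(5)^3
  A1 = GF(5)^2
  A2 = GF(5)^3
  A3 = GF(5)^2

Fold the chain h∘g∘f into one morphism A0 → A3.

  e0=⟨1,0,0⟩ f-->⟨4,1⟩ g-->⟨0,1,2⟩ h-->⟨2,1⟩
  e1=⟨0,1,0⟩ f-->⟨4,4⟩ g-->⟨4,4,4⟩ h-->⟨4,4⟩
  e2=⟨0,0,1⟩ f-->⟨0,0⟩ g-->⟨0,0,0⟩ h-->⟨0,0⟩
result: [2 4 0; 1 4 0]

Answer: [2 4 0; 1 4 0]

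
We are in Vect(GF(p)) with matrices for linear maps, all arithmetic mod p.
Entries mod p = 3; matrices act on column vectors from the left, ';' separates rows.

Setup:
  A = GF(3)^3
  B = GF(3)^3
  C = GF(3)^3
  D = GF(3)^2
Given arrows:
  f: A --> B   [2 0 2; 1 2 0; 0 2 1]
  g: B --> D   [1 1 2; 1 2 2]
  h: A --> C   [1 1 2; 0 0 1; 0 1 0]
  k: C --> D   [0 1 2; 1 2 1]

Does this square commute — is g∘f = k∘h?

Answer: DOES NOT COMMUTE

Trace:
Path 1 = f;g:
  e0=⟨1,0,0⟩ f-->⟨2,1,0⟩ g-->⟨0,1⟩
  e1=⟨0,1,0⟩ f-->⟨0,2,2⟩ g-->⟨0,2⟩
  e2=⟨0,0,1⟩ f-->⟨2,0,1⟩ g-->⟨1,1⟩
  ⟦path⟧₁ = [0 0 1; 1 2 1]
Path 2 = h;k:
  e0=⟨1,0,0⟩ h-->⟨1,0,0⟩ k-->⟨0,1⟩
  e1=⟨0,1,0⟩ h-->⟨1,0,1⟩ k-->⟨2,2⟩
  e2=⟨0,0,1⟩ h-->⟨2,1,0⟩ k-->⟨1,1⟩
  ⟦path⟧₂ = [0 2 1; 1 2 1]
Equal? NO — does not commute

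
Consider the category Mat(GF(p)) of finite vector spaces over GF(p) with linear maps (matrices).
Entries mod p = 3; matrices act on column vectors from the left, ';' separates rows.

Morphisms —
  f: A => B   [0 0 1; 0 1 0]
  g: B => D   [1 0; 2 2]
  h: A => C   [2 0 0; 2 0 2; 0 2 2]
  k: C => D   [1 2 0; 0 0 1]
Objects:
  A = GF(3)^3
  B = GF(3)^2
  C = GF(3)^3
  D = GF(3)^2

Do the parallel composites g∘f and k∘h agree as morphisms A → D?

1) trace f;g:
  e0=[1,0,0] f=>[0,0] g=>[0,0]
  e1=[0,1,0] f=>[0,1] g=>[0,2]
  e2=[0,0,1] f=>[1,0] g=>[1,2]
  composite₁ = [0 0 1; 0 2 2]
2) trace h;k:
  e0=[1,0,0] h=>[2,2,0] k=>[0,0]
  e1=[0,1,0] h=>[0,0,2] k=>[0,2]
  e2=[0,0,1] h=>[0,2,2] k=>[1,2]
  composite₂ = [0 0 1; 0 2 2]
Equal? same morphism ✓

Answer: COMMUTES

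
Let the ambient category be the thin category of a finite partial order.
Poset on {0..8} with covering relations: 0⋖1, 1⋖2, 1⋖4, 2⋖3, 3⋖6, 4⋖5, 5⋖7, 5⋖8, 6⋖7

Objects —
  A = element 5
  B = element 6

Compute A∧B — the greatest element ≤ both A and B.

Common predecessors of 5,6: {0,1}
  0 ⊑ 1
  1 ⊑ 1
glb = 1

Answer: A∧B = 1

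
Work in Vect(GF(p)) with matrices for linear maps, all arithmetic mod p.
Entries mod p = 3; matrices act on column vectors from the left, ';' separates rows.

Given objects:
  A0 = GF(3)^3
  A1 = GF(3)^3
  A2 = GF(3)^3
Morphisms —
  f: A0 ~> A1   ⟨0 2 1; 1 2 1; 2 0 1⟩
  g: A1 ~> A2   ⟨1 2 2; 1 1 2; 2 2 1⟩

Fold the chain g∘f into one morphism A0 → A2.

Answer: ⟨0 0 2; 2 1 1; 1 2 2⟩

Trace:
  e0=[1,0,0] f~>[0,1,2] g~>[0,2,1]
  e1=[0,1,0] f~>[2,2,0] g~>[0,1,2]
  e2=[0,0,1] f~>[1,1,1] g~>[2,1,2]
composite: ⟨0 0 2; 2 1 1; 1 2 2⟩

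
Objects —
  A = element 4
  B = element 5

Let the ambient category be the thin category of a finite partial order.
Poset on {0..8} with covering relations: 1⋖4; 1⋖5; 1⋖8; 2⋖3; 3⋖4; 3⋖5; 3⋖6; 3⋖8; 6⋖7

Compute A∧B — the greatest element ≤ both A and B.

Answer: NO MEET EXISTS

Derivation:
Lower bounds of A=4 and B=5: {1,2,3}
  maximal lower bounds 1 and 3 are incomparable: neither 1≤3 nor 3≤1
→ no greatest lower bound exists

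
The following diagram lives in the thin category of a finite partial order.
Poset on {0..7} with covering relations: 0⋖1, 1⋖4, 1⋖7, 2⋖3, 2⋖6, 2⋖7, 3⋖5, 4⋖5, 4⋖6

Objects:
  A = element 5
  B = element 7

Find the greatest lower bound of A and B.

Lower bounds of A=5 and B=7: {0,1,2}
  maximal lower bounds 1 and 2 are incomparable: neither 1<=2 nor 2<=1
→ no greatest lower bound exists

Answer: NO MEET EXISTS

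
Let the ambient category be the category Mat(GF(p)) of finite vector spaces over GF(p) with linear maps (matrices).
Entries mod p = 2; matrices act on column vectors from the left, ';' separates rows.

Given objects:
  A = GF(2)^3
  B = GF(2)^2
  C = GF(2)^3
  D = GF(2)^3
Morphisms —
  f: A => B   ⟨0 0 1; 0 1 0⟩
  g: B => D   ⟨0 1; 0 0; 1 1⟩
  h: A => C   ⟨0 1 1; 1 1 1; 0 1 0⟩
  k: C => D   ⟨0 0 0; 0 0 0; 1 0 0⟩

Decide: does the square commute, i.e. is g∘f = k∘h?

Answer: DOES NOT COMMUTE

Trace:
Path 1 = f;g:
  e0=(1,0,0) f=>(0,0) g=>(0,0,0)
  e1=(0,1,0) f=>(0,1) g=>(1,0,1)
  e2=(0,0,1) f=>(1,0) g=>(0,0,1)
  composite₁ = ⟨0 1 0; 0 0 0; 0 1 1⟩
Path 2 = h;k:
  e0=(1,0,0) h=>(0,1,0) k=>(0,0,0)
  e1=(0,1,0) h=>(1,1,1) k=>(0,0,1)
  e2=(0,0,1) h=>(1,1,0) k=>(0,0,1)
  composite₂ = ⟨0 0 0; 0 0 0; 0 1 1⟩
Equal? NO — does not commute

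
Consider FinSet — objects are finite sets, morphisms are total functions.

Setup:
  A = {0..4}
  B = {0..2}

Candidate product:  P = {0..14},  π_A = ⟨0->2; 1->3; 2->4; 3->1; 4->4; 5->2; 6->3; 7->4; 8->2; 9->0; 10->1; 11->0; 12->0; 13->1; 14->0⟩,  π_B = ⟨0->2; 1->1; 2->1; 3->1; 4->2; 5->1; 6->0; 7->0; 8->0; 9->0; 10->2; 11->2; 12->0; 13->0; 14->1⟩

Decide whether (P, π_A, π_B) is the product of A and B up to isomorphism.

Answer: NOT A VALID PRODUCT — duplicate pair at indices 9,12

Derivation:
|A|·|B| = 5·3 = 15;  |P| = 15
Check the pairing map k ↦ (π_A(k), π_B(k)):
  0 -> (2,2)
  1 -> (3,1)
  2 -> (4,1)
  3 -> (1,1)
  4 -> (4,2)
  5 -> (2,1)
  6 -> (3,0)
  7 -> (4,0)
  8 -> (2,0)
  9 -> (0,0)
  10 -> (1,2)
  11 -> (0,2)
  12 -> (0,0)  ✗ repeats pair of k=9
  13 -> (1,0)
  14 -> (0,1)
distinct pairs in image: 14 / 15 needed
  → (0,0) hit at k=9 and k=12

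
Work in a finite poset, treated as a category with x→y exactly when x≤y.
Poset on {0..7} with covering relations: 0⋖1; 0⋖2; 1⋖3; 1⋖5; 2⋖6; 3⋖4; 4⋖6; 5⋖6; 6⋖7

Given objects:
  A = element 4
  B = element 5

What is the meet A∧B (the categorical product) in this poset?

Answer: A∧B = 1

Trace:
Common predecessors of 4,5: {0,1}
  0 ⊑ 1
  1 ⊑ 1
glb = 1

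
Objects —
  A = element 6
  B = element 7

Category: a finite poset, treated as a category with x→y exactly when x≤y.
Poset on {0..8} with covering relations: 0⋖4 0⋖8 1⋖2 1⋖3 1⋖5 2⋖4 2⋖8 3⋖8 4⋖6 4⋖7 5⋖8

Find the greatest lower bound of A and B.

Common predecessors of 6,7: {0,1,2,4}
  0 ⊑ 4
  1 ⊑ 4
  2 ⊑ 4
  4 ⊑ 4
glb = 4

Answer: A∧B = 4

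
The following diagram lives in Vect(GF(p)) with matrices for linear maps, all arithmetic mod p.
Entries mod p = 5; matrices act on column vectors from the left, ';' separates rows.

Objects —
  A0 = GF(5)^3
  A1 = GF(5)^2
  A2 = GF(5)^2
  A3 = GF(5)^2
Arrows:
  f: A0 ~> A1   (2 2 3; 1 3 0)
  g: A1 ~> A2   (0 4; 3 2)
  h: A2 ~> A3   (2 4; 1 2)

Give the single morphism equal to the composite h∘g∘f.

  e0=[1,0,0] f~>[2,1] g~>[4,3] h~>[0,0]
  e1=[0,1,0] f~>[2,3] g~>[2,2] h~>[2,1]
  e2=[0,0,1] f~>[3,0] g~>[0,4] h~>[1,3]
⟦path⟧: (0 2 1; 0 1 3)

Answer: (0 2 1; 0 1 3)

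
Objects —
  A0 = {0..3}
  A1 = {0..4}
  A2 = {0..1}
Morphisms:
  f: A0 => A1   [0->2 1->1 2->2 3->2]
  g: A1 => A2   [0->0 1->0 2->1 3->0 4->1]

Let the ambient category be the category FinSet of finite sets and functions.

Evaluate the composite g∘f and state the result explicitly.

  0 f=>2 g=>1
  1 f=>1 g=>0
  2 f=>2 g=>1
  3 f=>2 g=>1
⟦path⟧: [0->1 1->0 2->1 3->1]

Answer: [0->1 1->0 2->1 3->1]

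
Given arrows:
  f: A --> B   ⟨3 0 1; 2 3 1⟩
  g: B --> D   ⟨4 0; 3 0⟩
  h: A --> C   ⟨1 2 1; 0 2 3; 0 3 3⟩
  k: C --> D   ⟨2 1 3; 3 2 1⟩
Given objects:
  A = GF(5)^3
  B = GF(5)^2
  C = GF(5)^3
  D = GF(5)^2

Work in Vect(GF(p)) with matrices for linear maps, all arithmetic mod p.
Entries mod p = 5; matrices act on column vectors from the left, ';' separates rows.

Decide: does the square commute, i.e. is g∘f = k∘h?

Answer: DOES NOT COMMUTE

Trace:
1) trace f;g:
  e0=[1,0,0] f-->[3,2] g-->[2,4]
  e1=[0,1,0] f-->[0,3] g-->[0,0]
  e2=[0,0,1] f-->[1,1] g-->[4,3]
  ⟦path⟧₁ = ⟨2 0 4; 4 0 3⟩
2) trace h;k:
  e0=[1,0,0] h-->[1,0,0] k-->[2,3]
  e1=[0,1,0] h-->[2,2,3] k-->[0,3]
  e2=[0,0,1] h-->[1,3,3] k-->[4,2]
  ⟦path⟧₂ = ⟨2 0 4; 3 3 2⟩
Equal? differ; not commutative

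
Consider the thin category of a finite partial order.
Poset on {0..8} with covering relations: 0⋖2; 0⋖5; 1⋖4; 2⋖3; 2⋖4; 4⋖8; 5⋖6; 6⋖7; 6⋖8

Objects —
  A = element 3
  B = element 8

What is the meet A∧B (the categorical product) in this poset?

Answer: A∧B = 2

Derivation:
Common predecessors of 3,8: {0,2}
  0 ≤ 2
  2 ≤ 2
glb = 2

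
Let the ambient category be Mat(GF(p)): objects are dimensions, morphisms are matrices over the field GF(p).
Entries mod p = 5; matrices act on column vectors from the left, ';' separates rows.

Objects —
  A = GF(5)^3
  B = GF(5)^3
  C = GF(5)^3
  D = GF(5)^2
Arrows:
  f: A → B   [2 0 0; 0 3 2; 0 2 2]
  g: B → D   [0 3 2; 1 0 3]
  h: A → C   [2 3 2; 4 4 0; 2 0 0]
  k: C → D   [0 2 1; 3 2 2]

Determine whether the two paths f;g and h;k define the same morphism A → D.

Answer: DOES NOT COMMUTE

Derivation:
1) trace f;g:
  e0=⟨1,0,0⟩ f→⟨2,0,0⟩ g→⟨0,2⟩
  e1=⟨0,1,0⟩ f→⟨0,3,2⟩ g→⟨3,1⟩
  e2=⟨0,0,1⟩ f→⟨0,2,2⟩ g→⟨0,1⟩
  ⟦path⟧₁ = [0 3 0; 2 1 1]
2) trace h;k:
  e0=⟨1,0,0⟩ h→⟨2,4,2⟩ k→⟨0,3⟩
  e1=⟨0,1,0⟩ h→⟨3,4,0⟩ k→⟨3,2⟩
  e2=⟨0,0,1⟩ h→⟨2,0,0⟩ k→⟨0,1⟩
  ⟦path⟧₂ = [0 3 0; 3 2 1]
Equal? differ; not commutative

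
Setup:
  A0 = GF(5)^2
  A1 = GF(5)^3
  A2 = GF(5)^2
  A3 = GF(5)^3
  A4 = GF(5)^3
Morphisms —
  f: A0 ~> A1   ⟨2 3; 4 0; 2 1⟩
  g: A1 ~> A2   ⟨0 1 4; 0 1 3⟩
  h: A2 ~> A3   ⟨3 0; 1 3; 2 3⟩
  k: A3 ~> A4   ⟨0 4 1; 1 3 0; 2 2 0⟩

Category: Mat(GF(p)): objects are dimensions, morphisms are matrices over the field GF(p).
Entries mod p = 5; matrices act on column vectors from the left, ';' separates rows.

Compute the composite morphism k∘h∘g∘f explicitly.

Answer: ⟨2 4; 2 1; 1 0⟩

Work:
  e0=⟨1,0⟩ f~>⟨2,4,2⟩ g~>⟨2,0⟩ h~>⟨1,2,4⟩ k~>⟨2,2,1⟩
  e1=⟨0,1⟩ f~>⟨3,0,1⟩ g~>⟨4,3⟩ h~>⟨2,3,2⟩ k~>⟨4,1,0⟩
⟦path⟧: ⟨2 4; 2 1; 1 0⟩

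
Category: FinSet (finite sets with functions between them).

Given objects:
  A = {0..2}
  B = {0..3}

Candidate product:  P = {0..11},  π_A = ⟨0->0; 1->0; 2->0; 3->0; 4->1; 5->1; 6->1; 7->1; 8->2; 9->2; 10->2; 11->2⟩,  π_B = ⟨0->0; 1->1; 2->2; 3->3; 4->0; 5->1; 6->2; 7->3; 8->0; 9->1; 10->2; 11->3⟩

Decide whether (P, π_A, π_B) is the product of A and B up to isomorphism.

|A|·|B| = 3·4 = 12;  |P| = 12
Check the pairing map k ↦ (π_A(k), π_B(k)):
  0 -> (0,0)
  1 -> (0,1)
  2 -> (0,2)
  3 -> (0,3)
  4 -> (1,0)
  5 -> (1,1)
  6 -> (1,2)
  7 -> (1,3)
  8 -> (2,0)
  9 -> (2,1)
  10 -> (2,2)
  11 -> (2,3)
distinct pairs in image: 12 / 12 needed
  → bijection onto A×B; projections well-typed.

Answer: VALID PRODUCT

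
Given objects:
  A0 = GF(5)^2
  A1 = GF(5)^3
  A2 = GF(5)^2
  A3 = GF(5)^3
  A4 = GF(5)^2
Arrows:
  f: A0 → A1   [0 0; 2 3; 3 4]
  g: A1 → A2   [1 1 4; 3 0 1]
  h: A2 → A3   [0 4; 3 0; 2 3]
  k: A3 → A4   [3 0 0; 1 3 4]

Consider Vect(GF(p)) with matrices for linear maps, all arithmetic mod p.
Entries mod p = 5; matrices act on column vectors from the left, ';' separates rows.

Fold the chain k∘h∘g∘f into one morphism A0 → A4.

Answer: [1 3; 1 2]

Derivation:
  e0=(1,0) f→(0,2,3) g→(4,3) h→(2,2,2) k→(1,1)
  e1=(0,1) f→(0,3,4) g→(4,4) h→(1,2,0) k→(3,2)
composite: [1 3; 1 2]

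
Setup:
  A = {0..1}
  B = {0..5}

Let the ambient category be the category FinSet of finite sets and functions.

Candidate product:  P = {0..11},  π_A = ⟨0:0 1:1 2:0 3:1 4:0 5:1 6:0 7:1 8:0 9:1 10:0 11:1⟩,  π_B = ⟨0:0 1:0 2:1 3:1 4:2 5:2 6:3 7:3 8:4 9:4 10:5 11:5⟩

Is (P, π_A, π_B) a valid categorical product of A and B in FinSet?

|A|·|B| = 2·6 = 12;  |P| = 12
Check the pairing map k ↦ (π_A(k), π_B(k)):
  0 : (0,0)
  1 : (1,0)
  2 : (0,1)
  3 : (1,1)
  4 : (0,2)
  5 : (1,2)
  6 : (0,3)
  7 : (1,3)
  8 : (0,4)
  9 : (1,4)
  10 : (0,5)
  11 : (1,5)
distinct pairs in image: 12 / 12 needed
  → bijection onto A×B; projections well-typed.

Answer: VALID PRODUCT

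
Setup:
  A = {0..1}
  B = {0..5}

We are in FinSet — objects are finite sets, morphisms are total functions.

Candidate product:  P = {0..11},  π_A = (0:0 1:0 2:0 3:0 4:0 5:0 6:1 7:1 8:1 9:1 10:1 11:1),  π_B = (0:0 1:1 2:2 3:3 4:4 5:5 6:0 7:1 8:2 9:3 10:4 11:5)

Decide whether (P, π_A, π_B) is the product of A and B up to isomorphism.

|A|·|B| = 2·6 = 12;  |P| = 12
Check the pairing map k ↦ (π_A(k), π_B(k)):
  0 : (0,0)
  1 : (0,1)
  2 : (0,2)
  3 : (0,3)
  4 : (0,4)
  5 : (0,5)
  6 : (1,0)
  7 : (1,1)
  8 : (1,2)
  9 : (1,3)
  10 : (1,4)
  11 : (1,5)
distinct pairs in image: 12 / 12 needed
  → bijection onto A×B; projections well-typed.

Answer: VALID PRODUCT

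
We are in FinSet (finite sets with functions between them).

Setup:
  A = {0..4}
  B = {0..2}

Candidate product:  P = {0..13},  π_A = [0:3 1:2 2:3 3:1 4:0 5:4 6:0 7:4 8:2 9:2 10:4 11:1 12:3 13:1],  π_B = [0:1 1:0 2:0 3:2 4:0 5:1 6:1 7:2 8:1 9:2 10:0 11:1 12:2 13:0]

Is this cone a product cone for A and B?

|A|·|B| = 5·3 = 15;  |P| = 14
  → cardinalities differ; no bijection possible.

Answer: NOT A VALID PRODUCT — |P|=14 ≠ |A|·|B|=15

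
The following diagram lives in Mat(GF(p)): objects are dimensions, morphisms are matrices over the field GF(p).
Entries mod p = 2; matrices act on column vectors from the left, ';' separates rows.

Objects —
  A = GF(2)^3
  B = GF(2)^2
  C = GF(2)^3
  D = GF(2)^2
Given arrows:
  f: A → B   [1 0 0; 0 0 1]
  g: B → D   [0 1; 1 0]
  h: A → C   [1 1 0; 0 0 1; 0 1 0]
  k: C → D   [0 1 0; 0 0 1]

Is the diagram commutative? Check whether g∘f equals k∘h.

Along f;g (path 1):
  e0=(1,0,0) f→(1,0) g→(0,1)
  e1=(0,1,0) f→(0,0) g→(0,0)
  e2=(0,0,1) f→(0,1) g→(1,0)
  result₁ = [0 0 1; 1 0 0]
Along h;k (path 2):
  e0=(1,0,0) h→(1,0,0) k→(0,0)
  e1=(0,1,0) h→(1,0,1) k→(0,1)
  e2=(0,0,1) h→(0,1,0) k→(1,0)
  result₂ = [0 0 1; 0 1 0]
Equal? NO — does not commute

Answer: DOES NOT COMMUTE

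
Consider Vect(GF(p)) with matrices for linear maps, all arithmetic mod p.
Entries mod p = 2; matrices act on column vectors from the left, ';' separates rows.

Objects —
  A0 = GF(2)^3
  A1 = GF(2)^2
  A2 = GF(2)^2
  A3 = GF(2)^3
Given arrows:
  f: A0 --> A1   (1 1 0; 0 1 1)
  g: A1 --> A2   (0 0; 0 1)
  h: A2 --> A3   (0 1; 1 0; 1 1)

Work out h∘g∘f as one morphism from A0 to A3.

Answer: (0 1 1; 0 0 0; 0 1 1)

Trace:
  e0=⟨1,0,0⟩ f-->⟨1,0⟩ g-->⟨0,0⟩ h-->⟨0,0,0⟩
  e1=⟨0,1,0⟩ f-->⟨1,1⟩ g-->⟨0,1⟩ h-->⟨1,0,1⟩
  e2=⟨0,0,1⟩ f-->⟨0,1⟩ g-->⟨0,1⟩ h-->⟨1,0,1⟩
composite: (0 1 1; 0 0 0; 0 1 1)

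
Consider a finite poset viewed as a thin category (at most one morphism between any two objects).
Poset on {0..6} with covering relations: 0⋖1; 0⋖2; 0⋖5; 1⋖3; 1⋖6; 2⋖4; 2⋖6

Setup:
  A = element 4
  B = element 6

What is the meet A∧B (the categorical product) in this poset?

Answer: A∧B = 2

Work:
Common predecessors of 4,6: {0,2}
  0 ⊑ 2
  2 ⊑ 2
glb = 2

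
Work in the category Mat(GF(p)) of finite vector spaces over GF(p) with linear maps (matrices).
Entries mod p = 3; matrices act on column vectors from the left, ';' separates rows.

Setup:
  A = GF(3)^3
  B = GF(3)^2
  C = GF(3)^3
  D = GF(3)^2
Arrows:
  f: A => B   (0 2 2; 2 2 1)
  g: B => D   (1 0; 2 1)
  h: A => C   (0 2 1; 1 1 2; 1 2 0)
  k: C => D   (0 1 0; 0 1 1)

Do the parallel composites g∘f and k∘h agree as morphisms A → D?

Along f;g (path 1):
  e0=(1,0,0) f=>(0,2) g=>(0,2)
  e1=(0,1,0) f=>(2,2) g=>(2,0)
  e2=(0,0,1) f=>(2,1) g=>(2,2)
  ⟦path⟧₁ = (0 2 2; 2 0 2)
Along h;k (path 2):
  e0=(1,0,0) h=>(0,1,1) k=>(1,2)
  e1=(0,1,0) h=>(2,1,2) k=>(1,0)
  e2=(0,0,1) h=>(1,2,0) k=>(2,2)
  ⟦path⟧₂ = (1 1 2; 2 0 2)
Equal? distinct morphisms ✗

Answer: DOES NOT COMMUTE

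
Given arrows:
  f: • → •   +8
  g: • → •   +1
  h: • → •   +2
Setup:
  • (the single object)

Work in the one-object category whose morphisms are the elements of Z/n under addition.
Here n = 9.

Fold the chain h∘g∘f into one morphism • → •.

  0 +8≡8 +1≡0 +2≡2  (mod 9)
⟦path⟧: +2

Answer: +2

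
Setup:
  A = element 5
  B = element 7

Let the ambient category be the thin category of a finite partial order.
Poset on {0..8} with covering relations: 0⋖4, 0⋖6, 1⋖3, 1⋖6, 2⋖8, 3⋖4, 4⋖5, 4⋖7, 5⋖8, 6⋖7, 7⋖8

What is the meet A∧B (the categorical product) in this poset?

{x : x<=A ∧ x<=B} = {0,1,3,4}  (A=5, B=7)
  0 <= 4
  1 <= 4
  3 <= 4
  4 <= 4
glb = 4

Answer: A∧B = 4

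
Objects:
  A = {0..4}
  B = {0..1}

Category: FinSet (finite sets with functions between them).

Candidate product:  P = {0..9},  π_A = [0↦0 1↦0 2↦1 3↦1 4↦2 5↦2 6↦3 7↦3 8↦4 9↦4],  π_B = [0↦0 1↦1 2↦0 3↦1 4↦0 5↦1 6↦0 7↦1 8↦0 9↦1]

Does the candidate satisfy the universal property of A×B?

Answer: VALID PRODUCT

Trace:
|A|·|B| = 5·2 = 10;  |P| = 10
Check the pairing map k ↦ (π_A(k), π_B(k)):
  0 ↦ (0,0)
  1 ↦ (0,1)
  2 ↦ (1,0)
  3 ↦ (1,1)
  4 ↦ (2,0)
  5 ↦ (2,1)
  6 ↦ (3,0)
  7 ↦ (3,1)
  8 ↦ (4,0)
  9 ↦ (4,1)
distinct pairs in image: 10 / 10 needed
  → bijection onto A×B; projections well-typed.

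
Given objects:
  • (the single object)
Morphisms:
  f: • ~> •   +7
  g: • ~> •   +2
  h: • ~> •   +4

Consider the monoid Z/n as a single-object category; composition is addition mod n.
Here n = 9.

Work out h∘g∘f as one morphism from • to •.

Answer: +4

Trace:
  0 +7≡7 +2≡0 +4≡4  (mod 9)
composite: +4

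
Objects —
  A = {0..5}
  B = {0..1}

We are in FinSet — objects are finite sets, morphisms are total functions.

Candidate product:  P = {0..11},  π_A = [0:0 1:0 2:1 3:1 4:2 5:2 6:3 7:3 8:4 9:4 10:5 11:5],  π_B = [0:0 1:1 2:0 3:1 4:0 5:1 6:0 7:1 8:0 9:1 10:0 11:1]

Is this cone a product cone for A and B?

|A|·|B| = 6·2 = 12;  |P| = 12
Check the pairing map k ↦ (π_A(k), π_B(k)):
  0 : (0,0)
  1 : (0,1)
  2 : (1,0)
  3 : (1,1)
  4 : (2,0)
  5 : (2,1)
  6 : (3,0)
  7 : (3,1)
  8 : (4,0)
  9 : (4,1)
  10 : (5,0)
  11 : (5,1)
distinct pairs in image: 12 / 12 needed
  → bijection onto A×B; projections well-typed.

Answer: VALID PRODUCT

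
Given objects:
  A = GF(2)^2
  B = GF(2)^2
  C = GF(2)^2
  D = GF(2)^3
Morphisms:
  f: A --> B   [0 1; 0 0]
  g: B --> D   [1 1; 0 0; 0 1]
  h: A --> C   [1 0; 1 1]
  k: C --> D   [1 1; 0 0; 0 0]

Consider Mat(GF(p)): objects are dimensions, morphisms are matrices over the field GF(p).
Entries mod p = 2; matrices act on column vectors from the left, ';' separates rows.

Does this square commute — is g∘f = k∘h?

Answer: COMMUTES

Derivation:
Along f;g (path 1):
  e0=(1,0) f-->(0,0) g-->(0,0,0)
  e1=(0,1) f-->(1,0) g-->(1,0,0)
  ⟦path⟧₁ = [0 1; 0 0; 0 0]
Along h;k (path 2):
  e0=(1,0) h-->(1,1) k-->(0,0,0)
  e1=(0,1) h-->(0,1) k-->(1,0,0)
  ⟦path⟧₂ = [0 1; 0 0; 0 0]
Equal? YES — commutes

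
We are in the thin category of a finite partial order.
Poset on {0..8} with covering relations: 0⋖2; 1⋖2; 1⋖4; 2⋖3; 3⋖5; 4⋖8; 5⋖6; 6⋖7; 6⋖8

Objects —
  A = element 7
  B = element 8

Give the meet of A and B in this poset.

Common predecessors of 7,8: {0,1,2,3,5,6}
  0 ≤ 6
  1 ≤ 6
  2 ≤ 6
  3 ≤ 6
  5 ≤ 6
  6 ≤ 6
glb = 6

Answer: A∧B = 6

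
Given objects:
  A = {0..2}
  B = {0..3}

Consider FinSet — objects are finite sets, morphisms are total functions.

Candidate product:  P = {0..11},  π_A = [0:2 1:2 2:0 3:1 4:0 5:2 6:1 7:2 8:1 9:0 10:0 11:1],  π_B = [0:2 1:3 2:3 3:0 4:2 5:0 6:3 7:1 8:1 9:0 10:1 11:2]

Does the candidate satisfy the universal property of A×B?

|A|·|B| = 3·4 = 12;  |P| = 12
Check the pairing map k ↦ (π_A(k), π_B(k)):
  0 : (2,2)
  1 : (2,3)
  2 : (0,3)
  3 : (1,0)
  4 : (0,2)
  5 : (2,0)
  6 : (1,3)
  7 : (2,1)
  8 : (1,1)
  9 : (0,0)
  10 : (0,1)
  11 : (1,2)
distinct pairs in image: 12 / 12 needed
  → bijection onto A×B; projections well-typed.

Answer: VALID PRODUCT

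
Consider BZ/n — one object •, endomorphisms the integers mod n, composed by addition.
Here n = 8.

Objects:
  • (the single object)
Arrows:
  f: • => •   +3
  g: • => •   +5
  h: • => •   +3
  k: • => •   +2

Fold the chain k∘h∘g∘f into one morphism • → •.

  0 +3≡3 +5≡0 +3≡3 +2≡5  (mod 8)
composite: +5

Answer: +5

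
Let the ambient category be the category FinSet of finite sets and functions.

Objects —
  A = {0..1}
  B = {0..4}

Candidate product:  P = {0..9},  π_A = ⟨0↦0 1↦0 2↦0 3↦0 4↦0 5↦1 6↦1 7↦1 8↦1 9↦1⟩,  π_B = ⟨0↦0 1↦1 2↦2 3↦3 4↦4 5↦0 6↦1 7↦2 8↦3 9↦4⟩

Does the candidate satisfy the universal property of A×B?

Answer: VALID PRODUCT

Work:
|A|·|B| = 2·5 = 10;  |P| = 10
Check the pairing map k ↦ (π_A(k), π_B(k)):
  0 ↦ (0,0)
  1 ↦ (0,1)
  2 ↦ (0,2)
  3 ↦ (0,3)
  4 ↦ (0,4)
  5 ↦ (1,0)
  6 ↦ (1,1)
  7 ↦ (1,2)
  8 ↦ (1,3)
  9 ↦ (1,4)
distinct pairs in image: 10 / 10 needed
  → bijection onto A×B; projections well-typed.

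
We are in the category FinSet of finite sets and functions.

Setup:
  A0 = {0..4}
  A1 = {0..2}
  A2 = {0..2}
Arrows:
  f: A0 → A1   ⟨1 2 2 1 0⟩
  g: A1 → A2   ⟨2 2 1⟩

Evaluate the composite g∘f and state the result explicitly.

  0 f→1 g→2
  1 f→2 g→1
  2 f→2 g→1
  3 f→1 g→2
  4 f→0 g→2
composite: ⟨2 1 1 2 2⟩

Answer: ⟨2 1 1 2 2⟩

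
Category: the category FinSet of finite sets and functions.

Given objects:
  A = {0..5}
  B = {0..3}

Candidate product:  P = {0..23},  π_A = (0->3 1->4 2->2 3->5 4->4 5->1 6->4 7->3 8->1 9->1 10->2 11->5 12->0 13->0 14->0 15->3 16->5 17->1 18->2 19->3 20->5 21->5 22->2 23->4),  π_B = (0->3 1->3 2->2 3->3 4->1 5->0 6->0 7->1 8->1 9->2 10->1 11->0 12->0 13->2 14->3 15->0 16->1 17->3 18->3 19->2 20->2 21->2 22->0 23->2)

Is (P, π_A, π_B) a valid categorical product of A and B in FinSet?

|A|·|B| = 6·4 = 24;  |P| = 24
Check the pairing map k ↦ (π_A(k), π_B(k)):
  0 -> (3,3)
  1 -> (4,3)
  2 -> (2,2)
  3 -> (5,3)
  4 -> (4,1)
  5 -> (1,0)
  6 -> (4,0)
  7 -> (3,1)
  8 -> (1,1)
  9 -> (1,2)
  10 -> (2,1)
  11 -> (5,0)
  12 -> (0,0)
  13 -> (0,2)
  14 -> (0,3)
  15 -> (3,0)
  16 -> (5,1)
  17 -> (1,3)
  18 -> (2,3)
  19 -> (3,2)
  20 -> (5,2)
  21 -> (5,2)  ✗ repeats pair of k=20
  22 -> (2,0)
  23 -> (4,2)
distinct pairs in image: 23 / 24 needed
  → (5,2) hit at k=20 and k=21

Answer: NOT A VALID PRODUCT — duplicate pair at indices 20,21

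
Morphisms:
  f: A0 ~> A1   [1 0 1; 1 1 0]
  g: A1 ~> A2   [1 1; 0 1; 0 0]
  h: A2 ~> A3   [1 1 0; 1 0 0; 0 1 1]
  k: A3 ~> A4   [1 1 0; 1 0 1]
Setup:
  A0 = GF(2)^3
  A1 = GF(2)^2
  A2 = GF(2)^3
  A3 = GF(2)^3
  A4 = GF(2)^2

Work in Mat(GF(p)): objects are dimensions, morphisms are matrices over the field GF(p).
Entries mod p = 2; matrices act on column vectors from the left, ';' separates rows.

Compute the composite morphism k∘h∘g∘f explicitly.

Answer: [1 1 0; 0 1 1]

Work:
  e0=(1,0,0) f~>(1,1) g~>(0,1,0) h~>(1,0,1) k~>(1,0)
  e1=(0,1,0) f~>(0,1) g~>(1,1,0) h~>(0,1,1) k~>(1,1)
  e2=(0,0,1) f~>(1,0) g~>(1,0,0) h~>(1,1,0) k~>(0,1)
composite: [1 1 0; 0 1 1]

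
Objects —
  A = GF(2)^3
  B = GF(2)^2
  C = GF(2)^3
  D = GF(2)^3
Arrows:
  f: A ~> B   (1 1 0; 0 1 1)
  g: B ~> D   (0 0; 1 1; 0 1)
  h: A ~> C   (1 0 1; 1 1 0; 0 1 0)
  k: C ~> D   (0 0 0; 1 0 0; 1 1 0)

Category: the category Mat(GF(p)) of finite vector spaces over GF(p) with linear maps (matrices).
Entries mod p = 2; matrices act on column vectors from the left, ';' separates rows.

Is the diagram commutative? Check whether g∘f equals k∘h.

1) trace f;g:
  e0=[1,0,0] f~>[1,0] g~>[0,1,0]
  e1=[0,1,0] f~>[1,1] g~>[0,0,1]
  e2=[0,0,1] f~>[0,1] g~>[0,1,1]
  ⟦path⟧₁ = (0 0 0; 1 0 1; 0 1 1)
2) trace h;k:
  e0=[1,0,0] h~>[1,1,0] k~>[0,1,0]
  e1=[0,1,0] h~>[0,1,1] k~>[0,0,1]
  e2=[0,0,1] h~>[1,0,0] k~>[0,1,1]
  ⟦path⟧₂ = (0 0 0; 1 0 1; 0 1 1)
Equal? equal; square commutes

Answer: COMMUTES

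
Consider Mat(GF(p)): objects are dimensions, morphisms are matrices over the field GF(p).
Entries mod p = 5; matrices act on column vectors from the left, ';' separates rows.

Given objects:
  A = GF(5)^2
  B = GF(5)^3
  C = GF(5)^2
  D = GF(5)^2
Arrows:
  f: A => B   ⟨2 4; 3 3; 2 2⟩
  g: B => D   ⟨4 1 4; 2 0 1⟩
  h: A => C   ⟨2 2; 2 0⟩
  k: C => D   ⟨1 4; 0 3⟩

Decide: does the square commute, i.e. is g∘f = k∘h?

Answer: DOES NOT COMMUTE

Work:
1) trace f;g:
  e0=⟨1,0⟩ f=>⟨2,3,2⟩ g=>⟨4,1⟩
  e1=⟨0,1⟩ f=>⟨4,3,2⟩ g=>⟨2,0⟩
  result₁ = ⟨4 2; 1 0⟩
2) trace h;k:
  e0=⟨1,0⟩ h=>⟨2,2⟩ k=>⟨0,1⟩
  e1=⟨0,1⟩ h=>⟨2,0⟩ k=>⟨2,0⟩
  result₂ = ⟨0 2; 1 0⟩
Equal? differ; not commutative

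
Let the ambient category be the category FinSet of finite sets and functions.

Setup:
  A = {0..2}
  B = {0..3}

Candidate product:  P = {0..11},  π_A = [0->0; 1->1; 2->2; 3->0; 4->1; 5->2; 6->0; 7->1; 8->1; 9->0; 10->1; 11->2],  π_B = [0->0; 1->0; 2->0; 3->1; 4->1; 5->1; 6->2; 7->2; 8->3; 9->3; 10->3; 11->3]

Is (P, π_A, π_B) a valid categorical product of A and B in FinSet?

Answer: NOT A VALID PRODUCT — duplicate pair at indices 10,8

Derivation:
|A|·|B| = 3·4 = 12;  |P| = 12
Check the pairing map k ↦ (π_A(k), π_B(k)):
  0 -> (0,0)
  1 -> (1,0)
  2 -> (2,0)
  3 -> (0,1)
  4 -> (1,1)
  5 -> (2,1)
  6 -> (0,2)
  7 -> (1,2)
  8 -> (1,3)
  9 -> (0,3)
  10 -> (1,3)  ✗ repeats pair of k=8
  11 -> (2,3)
distinct pairs in image: 11 / 12 needed
  → (1,3) hit at k=8 and k=10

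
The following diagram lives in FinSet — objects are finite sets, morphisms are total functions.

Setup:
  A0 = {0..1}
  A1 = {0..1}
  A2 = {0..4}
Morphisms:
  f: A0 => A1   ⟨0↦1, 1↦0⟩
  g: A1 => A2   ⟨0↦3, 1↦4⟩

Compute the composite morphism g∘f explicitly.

  0 f=>1 g=>4
  1 f=>0 g=>3
result: ⟨0↦4, 1↦3⟩

Answer: ⟨0↦4, 1↦3⟩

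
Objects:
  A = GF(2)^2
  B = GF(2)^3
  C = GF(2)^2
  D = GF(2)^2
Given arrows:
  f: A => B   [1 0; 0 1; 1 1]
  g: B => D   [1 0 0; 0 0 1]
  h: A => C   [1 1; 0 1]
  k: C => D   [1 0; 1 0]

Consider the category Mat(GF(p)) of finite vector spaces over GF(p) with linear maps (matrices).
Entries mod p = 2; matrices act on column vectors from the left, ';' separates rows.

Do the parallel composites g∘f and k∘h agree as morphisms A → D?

Answer: DOES NOT COMMUTE

Derivation:
1) trace f;g:
  e0=(1,0) f=>(1,0,1) g=>(1,1)
  e1=(0,1) f=>(0,1,1) g=>(0,1)
  ⟦path⟧₁ = [1 0; 1 1]
2) trace h;k:
  e0=(1,0) h=>(1,0) k=>(1,1)
  e1=(0,1) h=>(1,1) k=>(1,1)
  ⟦path⟧₂ = [1 1; 1 1]
Equal? distinct morphisms ✗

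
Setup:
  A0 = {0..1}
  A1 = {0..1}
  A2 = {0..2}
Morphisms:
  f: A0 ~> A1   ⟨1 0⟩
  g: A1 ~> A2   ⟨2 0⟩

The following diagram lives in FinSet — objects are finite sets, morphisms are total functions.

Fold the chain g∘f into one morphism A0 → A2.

Answer: ⟨0 2⟩

Trace:
  0 f~>1 g~>0
  1 f~>0 g~>2
result: ⟨0 2⟩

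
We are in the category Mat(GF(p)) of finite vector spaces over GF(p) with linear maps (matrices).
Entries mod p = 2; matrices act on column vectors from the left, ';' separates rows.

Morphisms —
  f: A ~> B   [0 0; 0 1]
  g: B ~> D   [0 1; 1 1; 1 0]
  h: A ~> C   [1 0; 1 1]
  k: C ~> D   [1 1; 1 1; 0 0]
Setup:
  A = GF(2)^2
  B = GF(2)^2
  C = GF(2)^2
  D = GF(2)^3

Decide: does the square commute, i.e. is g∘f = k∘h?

Answer: COMMUTES

Derivation:
Path 1 = f;g:
  e0=⟨1,0⟩ f~>⟨0,0⟩ g~>⟨0,0,0⟩
  e1=⟨0,1⟩ f~>⟨0,1⟩ g~>⟨1,1,0⟩
  result₁ = [0 1; 0 1; 0 0]
Path 2 = h;k:
  e0=⟨1,0⟩ h~>⟨1,1⟩ k~>⟨0,0,0⟩
  e1=⟨0,1⟩ h~>⟨0,1⟩ k~>⟨1,1,0⟩
  result₂ = [0 1; 0 1; 0 0]
Equal? same morphism ✓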